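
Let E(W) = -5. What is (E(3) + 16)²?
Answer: 121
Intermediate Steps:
(E(3) + 16)² = (-5 + 16)² = 11² = 121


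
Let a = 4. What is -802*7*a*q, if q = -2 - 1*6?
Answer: 179648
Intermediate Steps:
q = -8 (q = -2 - 6 = -8)
-802*7*a*q = -802*7*4*(-8) = -22456*(-8) = -802*(-224) = 179648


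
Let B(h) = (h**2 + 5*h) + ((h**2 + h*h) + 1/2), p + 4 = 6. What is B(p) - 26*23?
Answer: -1151/2 ≈ -575.50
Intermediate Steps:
p = 2 (p = -4 + 6 = 2)
B(h) = 1/2 + 3*h**2 + 5*h (B(h) = (h**2 + 5*h) + ((h**2 + h**2) + 1/2) = (h**2 + 5*h) + (2*h**2 + 1/2) = (h**2 + 5*h) + (1/2 + 2*h**2) = 1/2 + 3*h**2 + 5*h)
B(p) - 26*23 = (1/2 + 3*2**2 + 5*2) - 26*23 = (1/2 + 3*4 + 10) - 598 = (1/2 + 12 + 10) - 598 = 45/2 - 598 = -1151/2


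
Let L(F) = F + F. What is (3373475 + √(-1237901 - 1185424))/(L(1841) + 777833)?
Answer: 96385/22329 + I*√96933/156303 ≈ 4.3166 + 0.0019919*I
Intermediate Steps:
L(F) = 2*F
(3373475 + √(-1237901 - 1185424))/(L(1841) + 777833) = (3373475 + √(-1237901 - 1185424))/(2*1841 + 777833) = (3373475 + √(-2423325))/(3682 + 777833) = (3373475 + 5*I*√96933)/781515 = (3373475 + 5*I*√96933)*(1/781515) = 96385/22329 + I*√96933/156303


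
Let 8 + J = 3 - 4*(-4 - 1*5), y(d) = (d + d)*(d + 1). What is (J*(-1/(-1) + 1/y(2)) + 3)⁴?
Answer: 37141383841/20736 ≈ 1.7912e+6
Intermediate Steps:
y(d) = 2*d*(1 + d) (y(d) = (2*d)*(1 + d) = 2*d*(1 + d))
J = 31 (J = -8 + (3 - 4*(-4 - 1*5)) = -8 + (3 - 4*(-4 - 5)) = -8 + (3 - 4*(-9)) = -8 + (3 + 36) = -8 + 39 = 31)
(J*(-1/(-1) + 1/y(2)) + 3)⁴ = (31*(-1/(-1) + 1/(2*2*(1 + 2))) + 3)⁴ = (31*(-1*(-1) + 1/(2*2*3)) + 3)⁴ = (31*(1 + 1/12) + 3)⁴ = (31*(13/12) + 3)⁴ = (403/12 + 3)⁴ = (439/12)⁴ = 37141383841/20736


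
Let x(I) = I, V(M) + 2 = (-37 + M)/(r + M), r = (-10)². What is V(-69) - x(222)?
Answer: -7050/31 ≈ -227.42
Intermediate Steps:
r = 100
V(M) = -2 + (-37 + M)/(100 + M)
V(-69) - x(222) = (-237 - 1*(-69))/(100 - 69) - 1*222 = (-237 + 69)/31 - 222 = (1/31)*(-168) - 222 = -168/31 - 222 = -7050/31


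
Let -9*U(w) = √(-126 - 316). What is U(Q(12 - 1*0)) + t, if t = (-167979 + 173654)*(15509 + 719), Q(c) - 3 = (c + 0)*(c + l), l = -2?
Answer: 92093900 - I*√442/9 ≈ 9.2094e+7 - 2.336*I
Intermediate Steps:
Q(c) = 3 + c*(-2 + c) (Q(c) = 3 + (c + 0)*(c - 2) = 3 + c*(-2 + c))
t = 92093900 (t = 5675*16228 = 92093900)
U(w) = -I*√442/9 (U(w) = -√(-126 - 316)/9 = -I*√442/9)
U(Q(12 - 1*0)) + t = -I*√442/9 + 92093900 = 92093900 - I*√442/9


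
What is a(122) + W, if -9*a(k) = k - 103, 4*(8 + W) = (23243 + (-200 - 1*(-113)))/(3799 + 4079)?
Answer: -221599/23634 ≈ -9.3763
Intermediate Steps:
W = -57235/7878 (W = -8 + ((23243 + (-200 - 1*(-113)))/(3799 + 4079))/4 = -8 + ((23243 + (-200 + 113))/7878)/4 = -8 + ((23243 - 87)*(1/7878))/4 = -8 + (23156*(1/7878))/4 = -8 + (¼)*(11578/3939) = -8 + 5789/7878 = -57235/7878 ≈ -7.2652)
a(k) = 103/9 - k/9 (a(k) = -(k - 103)/9 = -(-103 + k)/9 = 103/9 - k/9)
a(122) + W = (103/9 - ⅑*122) - 57235/7878 = (103/9 - 122/9) - 57235/7878 = -19/9 - 57235/7878 = -221599/23634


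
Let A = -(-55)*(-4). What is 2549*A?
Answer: -560780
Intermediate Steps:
A = -220 (A = -55*4 = -220)
2549*A = 2549*(-220) = -560780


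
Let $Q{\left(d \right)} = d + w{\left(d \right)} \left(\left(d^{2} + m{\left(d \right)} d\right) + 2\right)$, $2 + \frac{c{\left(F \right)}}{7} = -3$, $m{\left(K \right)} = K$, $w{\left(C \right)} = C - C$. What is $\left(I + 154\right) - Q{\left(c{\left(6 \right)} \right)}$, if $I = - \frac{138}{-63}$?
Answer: $\frac{4015}{21} \approx 191.19$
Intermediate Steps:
$w{\left(C \right)} = 0$
$c{\left(F \right)} = -35$ ($c{\left(F \right)} = -14 + 7 \left(-3\right) = -14 - 21 = -35$)
$I = \frac{46}{21}$ ($I = \left(-138\right) \left(- \frac{1}{63}\right) = \frac{46}{21} \approx 2.1905$)
$Q{\left(d \right)} = d$ ($Q{\left(d \right)} = d + 0 \left(\left(d^{2} + d d\right) + 2\right) = d + 0 \left(\left(d^{2} + d^{2}\right) + 2\right) = d + 0 \left(2 d^{2} + 2\right) = d + 0 \left(2 + 2 d^{2}\right) = d + 0 = d$)
$\left(I + 154\right) - Q{\left(c{\left(6 \right)} \right)} = \left(\frac{46}{21} + 154\right) - -35 = \frac{3280}{21} + 35 = \frac{4015}{21}$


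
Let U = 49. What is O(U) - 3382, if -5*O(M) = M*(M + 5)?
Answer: -19556/5 ≈ -3911.2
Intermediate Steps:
O(M) = -M*(5 + M)/5 (O(M) = -M*(M + 5)/5 = -M*(5 + M)/5)
O(U) - 3382 = -⅕*49*(5 + 49) - 3382 = -⅕*49*54 - 3382 = -2646/5 - 3382 = -19556/5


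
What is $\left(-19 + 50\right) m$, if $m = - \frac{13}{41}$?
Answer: $- \frac{403}{41} \approx -9.8293$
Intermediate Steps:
$m = - \frac{13}{41}$ ($m = \left(-13\right) \frac{1}{41} = - \frac{13}{41} \approx -0.31707$)
$\left(-19 + 50\right) m = \left(-19 + 50\right) \left(- \frac{13}{41}\right) = 31 \left(- \frac{13}{41}\right) = - \frac{403}{41}$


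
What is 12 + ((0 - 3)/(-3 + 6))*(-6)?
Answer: 18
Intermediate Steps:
12 + ((0 - 3)/(-3 + 6))*(-6) = 12 - 3/3*(-6) = 12 - 3*⅓*(-6) = 12 - 1*(-6) = 12 + 6 = 18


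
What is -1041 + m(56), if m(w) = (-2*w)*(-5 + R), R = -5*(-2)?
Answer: -1601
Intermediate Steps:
R = 10
m(w) = -10*w (m(w) = (-2*w)*(-5 + 10) = -2*w*5 = -10*w)
-1041 + m(56) = -1041 - 10*56 = -1041 - 560 = -1601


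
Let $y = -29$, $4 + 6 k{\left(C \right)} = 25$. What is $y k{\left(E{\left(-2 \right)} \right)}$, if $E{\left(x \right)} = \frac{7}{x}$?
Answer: $- \frac{203}{2} \approx -101.5$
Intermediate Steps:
$k{\left(C \right)} = \frac{7}{2}$ ($k{\left(C \right)} = - \frac{2}{3} + \frac{1}{6} \cdot 25 = - \frac{2}{3} + \frac{25}{6} = \frac{7}{2}$)
$y k{\left(E{\left(-2 \right)} \right)} = \left(-29\right) \frac{7}{2} = - \frac{203}{2}$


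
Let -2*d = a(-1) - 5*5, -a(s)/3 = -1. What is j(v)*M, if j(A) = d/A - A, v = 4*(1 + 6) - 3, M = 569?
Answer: -349366/25 ≈ -13975.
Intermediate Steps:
a(s) = 3 (a(s) = -3*(-1) = 3)
d = 11 (d = -(3 - 5*5)/2 = -(3 - 25)/2 = -1/2*(-22) = 11)
v = 25 (v = 4*7 - 3 = 28 - 3 = 25)
j(A) = -A + 11/A (j(A) = 11/A - A = -A + 11/A)
j(v)*M = (-1*25 + 11/25)*569 = (-25 + 11*(1/25))*569 = (-25 + 11/25)*569 = -614/25*569 = -349366/25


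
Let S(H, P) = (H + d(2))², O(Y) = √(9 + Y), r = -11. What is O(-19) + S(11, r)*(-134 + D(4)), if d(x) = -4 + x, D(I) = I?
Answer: -10530 + I*√10 ≈ -10530.0 + 3.1623*I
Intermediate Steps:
S(H, P) = (-2 + H)² (S(H, P) = (H + (-4 + 2))² = (H - 2)² = (-2 + H)²)
O(-19) + S(11, r)*(-134 + D(4)) = √(9 - 19) + (-2 + 11)²*(-134 + 4) = √(-10) + 9²*(-130) = I*√10 + 81*(-130) = I*√10 - 10530 = -10530 + I*√10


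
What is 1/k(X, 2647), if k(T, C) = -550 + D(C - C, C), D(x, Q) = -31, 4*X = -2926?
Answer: -1/581 ≈ -0.0017212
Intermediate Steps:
X = -1463/2 (X = (1/4)*(-2926) = -1463/2 ≈ -731.50)
k(T, C) = -581 (k(T, C) = -550 - 31 = -581)
1/k(X, 2647) = 1/(-581) = -1/581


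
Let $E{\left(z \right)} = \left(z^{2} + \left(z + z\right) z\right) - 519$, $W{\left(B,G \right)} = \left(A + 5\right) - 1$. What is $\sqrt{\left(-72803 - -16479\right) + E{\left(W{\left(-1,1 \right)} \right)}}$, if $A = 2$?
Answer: $i \sqrt{56735} \approx 238.19 i$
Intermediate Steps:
$W{\left(B,G \right)} = 6$ ($W{\left(B,G \right)} = \left(2 + 5\right) - 1 = 7 - 1 = 6$)
$E{\left(z \right)} = -519 + 3 z^{2}$ ($E{\left(z \right)} = \left(z^{2} + 2 z z\right) - 519 = \left(z^{2} + 2 z^{2}\right) - 519 = 3 z^{2} - 519 = -519 + 3 z^{2}$)
$\sqrt{\left(-72803 - -16479\right) + E{\left(W{\left(-1,1 \right)} \right)}} = \sqrt{\left(-72803 - -16479\right) - \left(519 - 3 \cdot 6^{2}\right)} = \sqrt{\left(-72803 + 16479\right) + \left(-519 + 3 \cdot 36\right)} = \sqrt{-56324 + \left(-519 + 108\right)} = \sqrt{-56324 - 411} = \sqrt{-56735} = i \sqrt{56735}$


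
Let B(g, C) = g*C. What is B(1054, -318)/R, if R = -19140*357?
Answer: 1643/33495 ≈ 0.049052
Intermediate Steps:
R = -6832980
B(g, C) = C*g
B(1054, -318)/R = -318*1054/(-6832980) = -335172*(-1/6832980) = 1643/33495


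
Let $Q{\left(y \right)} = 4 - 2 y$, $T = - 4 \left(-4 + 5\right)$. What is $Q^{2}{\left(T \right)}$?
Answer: $144$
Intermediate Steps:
$T = -4$ ($T = \left(-4\right) 1 = -4$)
$Q^{2}{\left(T \right)} = \left(4 - -8\right)^{2} = \left(4 + 8\right)^{2} = 12^{2} = 144$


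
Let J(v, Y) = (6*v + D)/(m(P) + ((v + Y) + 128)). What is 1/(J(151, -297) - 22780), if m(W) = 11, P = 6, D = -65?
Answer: -7/160301 ≈ -4.3668e-5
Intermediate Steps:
J(v, Y) = (-65 + 6*v)/(139 + Y + v) (J(v, Y) = (6*v - 65)/(11 + ((v + Y) + 128)) = (-65 + 6*v)/(11 + ((Y + v) + 128)) = (-65 + 6*v)/(11 + (128 + Y + v)) = (-65 + 6*v)/(139 + Y + v))
1/(J(151, -297) - 22780) = 1/((-65 + 6*151)/(139 - 297 + 151) - 22780) = 1/((-65 + 906)/(-7) - 22780) = 1/(-⅐*841 - 22780) = 1/(-841/7 - 22780) = 1/(-160301/7) = -7/160301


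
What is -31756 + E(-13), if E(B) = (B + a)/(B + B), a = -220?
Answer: -825423/26 ≈ -31747.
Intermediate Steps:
E(B) = (-220 + B)/(2*B) (E(B) = (B - 220)/(B + B) = (-220 + B)/((2*B)) = (-220 + B)*(1/(2*B)) = (-220 + B)/(2*B))
-31756 + E(-13) = -31756 + (½)*(-220 - 13)/(-13) = -31756 + (½)*(-1/13)*(-233) = -31756 + 233/26 = -825423/26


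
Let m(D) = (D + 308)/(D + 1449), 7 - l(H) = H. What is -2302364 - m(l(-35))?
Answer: -490403582/213 ≈ -2.3024e+6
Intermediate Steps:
l(H) = 7 - H
m(D) = (308 + D)/(1449 + D)
-2302364 - m(l(-35)) = -2302364 - (308 + (7 - 1*(-35)))/(1449 + (7 - 1*(-35))) = -2302364 - (308 + (7 + 35))/(1449 + (7 + 35)) = -2302364 - (308 + 42)/(1449 + 42) = -2302364 - 350/1491 = -2302364 - 1*50/213 = -2302364 - 50/213 = -490403582/213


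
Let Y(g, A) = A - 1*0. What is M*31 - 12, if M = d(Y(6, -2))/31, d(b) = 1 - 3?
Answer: -14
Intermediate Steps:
Y(g, A) = A (Y(g, A) = A + 0 = A)
d(b) = -2
M = -2/31 ≈ -0.064516
M*31 - 12 = -2/31*31 - 12 = -2 - 12 = -14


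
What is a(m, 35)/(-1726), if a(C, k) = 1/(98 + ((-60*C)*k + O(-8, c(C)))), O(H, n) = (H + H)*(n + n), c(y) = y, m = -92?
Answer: -1/338713692 ≈ -2.9523e-9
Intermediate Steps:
O(H, n) = 4*H*n (O(H, n) = (2*H)*(2*n) = 4*H*n)
a(C, k) = 1/(98 - 32*C - 60*C*k) (a(C, k) = 1/(98 + ((-60*C)*k + 4*(-8)*C)) = 1/(98 + (-60*C*k - 32*C)) = 1/(98 + (-32*C - 60*C*k)) = 1/(98 - 32*C - 60*C*k))
a(m, 35)/(-1726) = -1/(-98 + 32*(-92) + 60*(-92)*35)/(-1726) = -1/(-98 - 2944 - 193200)*(-1/1726) = -1/(-196242)*(-1/1726) = -1*(-1/196242)*(-1/1726) = (1/196242)*(-1/1726) = -1/338713692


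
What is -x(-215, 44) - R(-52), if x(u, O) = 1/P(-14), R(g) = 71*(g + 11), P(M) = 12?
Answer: 34931/12 ≈ 2910.9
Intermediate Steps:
R(g) = 781 + 71*g (R(g) = 71*(11 + g) = 781 + 71*g)
x(u, O) = 1/12
-x(-215, 44) - R(-52) = -1*1/12 - (781 + 71*(-52)) = -1/12 - (781 - 3692) = -1/12 - 1*(-2911) = -1/12 + 2911 = 34931/12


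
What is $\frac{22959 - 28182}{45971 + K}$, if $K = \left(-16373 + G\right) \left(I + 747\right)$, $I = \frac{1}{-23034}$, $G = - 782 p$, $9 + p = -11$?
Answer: $\frac{120306582}{11553392987} \approx 0.010413$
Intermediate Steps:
$p = -20$ ($p = -9 - 11 = -20$)
$G = 15640$ ($G = \left(-782\right) \left(-20\right) = 15640$)
$I = - \frac{1}{23034} \approx -4.3414 \cdot 10^{-5}$
$K = - \frac{12612289001}{23034}$ ($K = \left(-16373 + 15640\right) \left(- \frac{1}{23034} + 747\right) = \left(-733\right) \frac{17206397}{23034} = - \frac{12612289001}{23034} \approx -5.4755 \cdot 10^{5}$)
$\frac{22959 - 28182}{45971 + K} = \frac{22959 - 28182}{45971 - \frac{12612289001}{23034}} = - \frac{5223}{- \frac{11553392987}{23034}} = \left(-5223\right) \left(- \frac{23034}{11553392987}\right) = \frac{120306582}{11553392987}$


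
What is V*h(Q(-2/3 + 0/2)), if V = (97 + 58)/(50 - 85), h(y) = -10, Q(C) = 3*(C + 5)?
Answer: 310/7 ≈ 44.286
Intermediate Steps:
Q(C) = 15 + 3*C (Q(C) = 3*(5 + C) = 15 + 3*C)
V = -31/7 (V = 155/(-35) = 155*(-1/35) = -31/7 ≈ -4.4286)
V*h(Q(-2/3 + 0/2)) = -31/7*(-10) = 310/7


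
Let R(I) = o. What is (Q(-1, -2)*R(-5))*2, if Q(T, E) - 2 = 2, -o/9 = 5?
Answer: -360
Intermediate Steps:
o = -45 (o = -9*5 = -45)
Q(T, E) = 4 (Q(T, E) = 2 + 2 = 4)
R(I) = -45
(Q(-1, -2)*R(-5))*2 = (4*(-45))*2 = -180*2 = -360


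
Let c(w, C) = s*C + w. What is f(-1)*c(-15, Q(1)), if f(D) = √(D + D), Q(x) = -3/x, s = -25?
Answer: 60*I*√2 ≈ 84.853*I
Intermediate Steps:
c(w, C) = w - 25*C (c(w, C) = -25*C + w = w - 25*C)
f(D) = √2*√D (f(D) = √(2*D) = √2*√D)
f(-1)*c(-15, Q(1)) = (√2*√(-1))*(-15 - (-75)/1) = (√2*I)*(-15 - (-75)) = (I*√2)*(-15 - 25*(-3)) = (I*√2)*(-15 + 75) = (I*√2)*60 = 60*I*√2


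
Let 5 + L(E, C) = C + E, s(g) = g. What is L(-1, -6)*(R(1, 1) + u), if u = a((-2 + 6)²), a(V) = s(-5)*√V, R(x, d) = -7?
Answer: 324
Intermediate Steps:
L(E, C) = -5 + C + E (L(E, C) = -5 + (C + E) = -5 + C + E)
a(V) = -5*√V
u = -20 (u = -5*√((-2 + 6)²) = -5*√(4²) = -5*√16 = -5*4 = -20)
L(-1, -6)*(R(1, 1) + u) = (-5 - 6 - 1)*(-7 - 20) = -12*(-27) = 324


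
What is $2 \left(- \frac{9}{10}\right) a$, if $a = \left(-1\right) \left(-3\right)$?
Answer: $- \frac{27}{5} \approx -5.4$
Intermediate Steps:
$a = 3$
$2 \left(- \frac{9}{10}\right) a = 2 \left(- \frac{9}{10}\right) 3 = \left(- \frac{9}{5}\right) 3 = - \frac{27}{5}$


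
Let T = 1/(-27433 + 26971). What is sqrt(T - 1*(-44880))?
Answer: sqrt(9579366258)/462 ≈ 211.85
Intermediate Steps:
T = -1/462 (T = 1/(-462) = -1/462 ≈ -0.0021645)
sqrt(T - 1*(-44880)) = sqrt(-1/462 - 1*(-44880)) = sqrt(-1/462 + 44880) = sqrt(20734559/462) = sqrt(9579366258)/462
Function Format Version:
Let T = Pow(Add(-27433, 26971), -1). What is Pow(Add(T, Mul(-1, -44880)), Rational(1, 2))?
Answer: Mul(Rational(1, 462), Pow(9579366258, Rational(1, 2))) ≈ 211.85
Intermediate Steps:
T = Rational(-1, 462) (T = Pow(-462, -1) = Rational(-1, 462) ≈ -0.0021645)
Pow(Add(T, Mul(-1, -44880)), Rational(1, 2)) = Pow(Add(Rational(-1, 462), Mul(-1, -44880)), Rational(1, 2)) = Pow(Add(Rational(-1, 462), 44880), Rational(1, 2)) = Pow(Rational(20734559, 462), Rational(1, 2)) = Mul(Rational(1, 462), Pow(9579366258, Rational(1, 2)))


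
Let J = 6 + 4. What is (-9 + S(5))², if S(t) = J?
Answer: 1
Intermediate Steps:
J = 10
S(t) = 10
(-9 + S(5))² = (-9 + 10)² = 1² = 1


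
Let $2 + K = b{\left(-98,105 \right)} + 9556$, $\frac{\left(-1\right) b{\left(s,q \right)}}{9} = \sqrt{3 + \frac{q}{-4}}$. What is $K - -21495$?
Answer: $31049 - \frac{9 i \sqrt{93}}{2} \approx 31049.0 - 43.396 i$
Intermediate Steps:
$b{\left(s,q \right)} = - 9 \sqrt{3 - \frac{q}{4}}$ ($b{\left(s,q \right)} = - 9 \sqrt{3 + \frac{q}{-4}} = - 9 \sqrt{3 + q \left(- \frac{1}{4}\right)} = - 9 \sqrt{3 - \frac{q}{4}}$)
$K = 9554 - \frac{9 i \sqrt{93}}{2}$ ($K = -2 + \left(- \frac{9 \sqrt{12 - 105}}{2} + 9556\right) = -2 + \left(- \frac{9 \sqrt{-93}}{2} + 9556\right) = -2 + \left(- \frac{9 i \sqrt{93}}{2} + 9556\right) = -2 + \left(9556 - \frac{9 i \sqrt{93}}{2}\right) = 9554 - \frac{9 i \sqrt{93}}{2} \approx 9554.0 - 43.396 i$)
$K - -21495 = \left(9554 - \frac{9 i \sqrt{93}}{2}\right) - -21495 = \left(9554 - \frac{9 i \sqrt{93}}{2}\right) + 21495 = 31049 - \frac{9 i \sqrt{93}}{2}$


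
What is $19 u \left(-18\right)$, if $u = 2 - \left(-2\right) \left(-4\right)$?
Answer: $2052$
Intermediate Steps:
$u = -6$ ($u = 2 - 8 = -6$)
$19 u \left(-18\right) = 19 \left(-6\right) \left(-18\right) = \left(-114\right) \left(-18\right) = 2052$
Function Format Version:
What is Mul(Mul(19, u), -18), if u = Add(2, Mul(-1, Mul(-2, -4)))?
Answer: 2052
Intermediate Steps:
u = -6 (u = Add(2, Mul(-1, 8)) = Add(2, -8) = -6)
Mul(Mul(19, u), -18) = Mul(Mul(19, -6), -18) = Mul(-114, -18) = 2052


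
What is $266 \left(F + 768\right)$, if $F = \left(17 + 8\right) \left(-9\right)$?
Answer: $144438$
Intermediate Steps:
$F = -225$ ($F = 25 \left(-9\right) = -225$)
$266 \left(F + 768\right) = 266 \left(-225 + 768\right) = 266 \cdot 543 = 144438$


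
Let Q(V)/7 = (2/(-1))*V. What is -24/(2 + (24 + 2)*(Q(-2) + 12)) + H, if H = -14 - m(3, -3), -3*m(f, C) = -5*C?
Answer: -4701/521 ≈ -9.0230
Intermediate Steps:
m(f, C) = 5*C/3 (m(f, C) = -(-5)*C/3 = 5*C/3)
Q(V) = -14*V (Q(V) = 7*((2/(-1))*V) = 7*((2*(-1))*V) = 7*(-2*V) = -14*V)
H = -9 (H = -14 - 5*(-3)/3 = -14 - 1*(-5) = -14 + 5 = -9)
-24/(2 + (24 + 2)*(Q(-2) + 12)) + H = -24/(2 + (24 + 2)*(-14*(-2) + 12)) - 9 = -24/(2 + 26*(28 + 12)) - 9 = -24/(2 + 26*40) - 9 = -24/(2 + 1040) - 9 = -24/1042 - 9 = -24*1/1042 - 9 = -12/521 - 9 = -4701/521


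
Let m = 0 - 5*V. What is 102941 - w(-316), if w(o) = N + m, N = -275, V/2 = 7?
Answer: 103286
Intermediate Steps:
V = 14 (V = 2*7 = 14)
m = -70 (m = 0 - 5*14 = 0 - 70 = -70)
w(o) = -345 (w(o) = -275 - 70 = -345)
102941 - w(-316) = 102941 - 1*(-345) = 102941 + 345 = 103286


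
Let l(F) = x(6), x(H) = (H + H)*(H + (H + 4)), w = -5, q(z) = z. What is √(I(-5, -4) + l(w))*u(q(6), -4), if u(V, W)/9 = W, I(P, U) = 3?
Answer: -36*√195 ≈ -502.71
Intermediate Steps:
u(V, W) = 9*W
x(H) = 2*H*(4 + 2*H) (x(H) = (2*H)*(H + (4 + H)) = (2*H)*(4 + 2*H) = 2*H*(4 + 2*H))
l(F) = 192 (l(F) = 4*6*(2 + 6) = 4*6*8 = 192)
√(I(-5, -4) + l(w))*u(q(6), -4) = √(3 + 192)*(9*(-4)) = √195*(-36) = -36*√195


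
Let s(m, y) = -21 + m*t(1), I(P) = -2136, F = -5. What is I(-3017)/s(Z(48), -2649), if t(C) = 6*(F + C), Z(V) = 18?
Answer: 712/151 ≈ 4.7152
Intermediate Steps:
t(C) = -30 + 6*C (t(C) = 6*(-5 + C) = -30 + 6*C)
s(m, y) = -21 - 24*m (s(m, y) = -21 + m*(-30 + 6*1) = -21 + m*(-30 + 6) = -21 + m*(-24) = -21 - 24*m)
I(-3017)/s(Z(48), -2649) = -2136/(-21 - 24*18) = -2136/(-21 - 432) = -2136/(-453) = -2136*(-1/453) = 712/151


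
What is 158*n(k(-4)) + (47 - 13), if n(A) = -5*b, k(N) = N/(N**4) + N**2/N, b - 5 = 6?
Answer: -8656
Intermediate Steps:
b = 11 (b = 5 + 6 = 11)
k(N) = N + N**(-3) (k(N) = N/N**4 + N = N**(-3) + N = N + N**(-3))
n(A) = -55 (n(A) = -5*11 = -55)
158*n(k(-4)) + (47 - 13) = 158*(-55) + (47 - 13) = -8690 + 34 = -8656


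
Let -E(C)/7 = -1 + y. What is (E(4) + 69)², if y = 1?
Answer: 4761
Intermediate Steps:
E(C) = 0 (E(C) = -7*(-1 + 1) = -7*0 = 0)
(E(4) + 69)² = (0 + 69)² = 69² = 4761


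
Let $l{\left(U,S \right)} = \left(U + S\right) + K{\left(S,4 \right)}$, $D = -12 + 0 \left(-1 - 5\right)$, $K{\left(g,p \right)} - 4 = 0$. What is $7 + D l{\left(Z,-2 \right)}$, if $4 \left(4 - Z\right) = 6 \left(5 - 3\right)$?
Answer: $-29$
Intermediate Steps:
$Z = 1$ ($Z = 4 - \frac{6 \left(5 - 3\right)}{4} = 4 - \frac{6 \cdot 2}{4} = 4 - 3 = 1$)
$K{\left(g,p \right)} = 4$ ($K{\left(g,p \right)} = 4 + 0 = 4$)
$D = -12$ ($D = -12 + 0 \left(-6\right) = -12 + 0 = -12$)
$l{\left(U,S \right)} = 4 + S + U$ ($l{\left(U,S \right)} = \left(U + S\right) + 4 = \left(S + U\right) + 4 = 4 + S + U$)
$7 + D l{\left(Z,-2 \right)} = 7 - 12 \left(4 - 2 + 1\right) = 7 - 36 = -29$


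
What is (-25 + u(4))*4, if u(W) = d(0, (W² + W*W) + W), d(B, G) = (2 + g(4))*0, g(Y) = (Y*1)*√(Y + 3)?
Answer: -100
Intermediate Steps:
g(Y) = Y*√(3 + Y)
d(B, G) = 0 (d(B, G) = (2 + 4*√(3 + 4))*0 = (2 + 4*√7)*0 = 0)
u(W) = 0
(-25 + u(4))*4 = (-25 + 0)*4 = -25*4 = -100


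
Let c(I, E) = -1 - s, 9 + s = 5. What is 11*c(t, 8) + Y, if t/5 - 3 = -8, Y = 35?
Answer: 68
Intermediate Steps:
s = -4 (s = -9 + 5 = -4)
t = -25 (t = 15 + 5*(-8) = 15 - 40 = -25)
c(I, E) = 3 (c(I, E) = -1 - 1*(-4) = -1 + 4 = 3)
11*c(t, 8) + Y = 11*3 + 35 = 33 + 35 = 68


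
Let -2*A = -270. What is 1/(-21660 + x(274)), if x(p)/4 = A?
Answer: -1/21120 ≈ -4.7348e-5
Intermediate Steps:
A = 135 (A = -½*(-270) = 135)
x(p) = 540 (x(p) = 4*135 = 540)
1/(-21660 + x(274)) = 1/(-21660 + 540) = 1/(-21120) = -1/21120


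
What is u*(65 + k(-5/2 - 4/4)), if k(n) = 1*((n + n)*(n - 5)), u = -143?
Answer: -35607/2 ≈ -17804.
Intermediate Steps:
k(n) = 2*n*(-5 + n) (k(n) = 1*((2*n)*(-5 + n)) = 1*(2*n*(-5 + n)) = 2*n*(-5 + n))
u*(65 + k(-5/2 - 4/4)) = -143*(65 + 2*(-5/2 - 4/4)*(-5 + (-5/2 - 4/4))) = -143*(65 + 2*(-5*½ - 4*¼)*(-5 + (-5*½ - 4*¼))) = -143*(65 + 2*(-5/2 - 1)*(-5 + (-5/2 - 1))) = -143*(65 + 2*(-7/2)*(-5 - 7/2)) = -143*(65 + 2*(-7/2)*(-17/2)) = -143*(65 + 119/2) = -143*249/2 = -35607/2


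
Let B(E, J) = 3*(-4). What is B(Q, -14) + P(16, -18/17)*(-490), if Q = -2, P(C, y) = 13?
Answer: -6382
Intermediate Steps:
B(E, J) = -12
B(Q, -14) + P(16, -18/17)*(-490) = -12 + 13*(-490) = -12 - 6370 = -6382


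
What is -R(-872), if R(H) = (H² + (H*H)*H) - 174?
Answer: 662294638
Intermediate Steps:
R(H) = -174 + H² + H³ (R(H) = (H² + H²*H) - 174 = (H² + H³) - 174 = -174 + H² + H³)
-R(-872) = -(-174 + (-872)² + (-872)³) = -(-174 + 760384 - 663054848) = -1*(-662294638) = 662294638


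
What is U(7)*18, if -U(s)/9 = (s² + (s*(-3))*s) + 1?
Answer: 15714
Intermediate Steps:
U(s) = -9 + 18*s² (U(s) = -9*((s² + (s*(-3))*s) + 1) = -9*((s² + (-3*s)*s) + 1) = -9*((s² - 3*s²) + 1) = -9*(-2*s² + 1) = -9*(1 - 2*s²) = -9 + 18*s²)
U(7)*18 = (-9 + 18*7²)*18 = (-9 + 18*49)*18 = (-9 + 882)*18 = 873*18 = 15714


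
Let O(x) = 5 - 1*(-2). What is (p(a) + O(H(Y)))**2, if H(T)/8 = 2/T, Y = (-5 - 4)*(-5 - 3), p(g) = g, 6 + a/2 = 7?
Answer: 81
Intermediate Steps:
a = 2 (a = -12 + 2*7 = -12 + 14 = 2)
Y = 72 (Y = -9*(-8) = 72)
H(T) = 16/T (H(T) = 8*(2/T) = 16/T)
O(x) = 7 (O(x) = 5 + 2 = 7)
(p(a) + O(H(Y)))**2 = (2 + 7)**2 = 9**2 = 81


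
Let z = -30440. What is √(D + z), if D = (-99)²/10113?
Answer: I*√345898218983/3371 ≈ 174.47*I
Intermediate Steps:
D = 3267/3371 (D = 9801*(1/10113) = 3267/3371 ≈ 0.96915)
√(D + z) = √(3267/3371 - 30440) = √(-102609973/3371) = I*√345898218983/3371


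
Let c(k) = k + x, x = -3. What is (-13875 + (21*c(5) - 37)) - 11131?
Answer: -25001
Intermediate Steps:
c(k) = -3 + k (c(k) = k - 3 = -3 + k)
(-13875 + (21*c(5) - 37)) - 11131 = (-13875 + (21*(-3 + 5) - 37)) - 11131 = (-13875 + (21*2 - 37)) - 11131 = (-13875 + (42 - 37)) - 11131 = (-13875 + 5) - 11131 = -13870 - 11131 = -25001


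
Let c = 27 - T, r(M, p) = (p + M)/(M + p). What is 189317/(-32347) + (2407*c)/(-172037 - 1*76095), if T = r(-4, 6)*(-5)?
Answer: -12366775293/2006581451 ≈ -6.1631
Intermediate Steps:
r(M, p) = 1 (r(M, p) = (M + p)/(M + p) = 1)
T = -5 (T = 1*(-5) = -5)
c = 32 (c = 27 - 1*(-5) = 27 + 5 = 32)
189317/(-32347) + (2407*c)/(-172037 - 1*76095) = 189317/(-32347) + (2407*32)/(-172037 - 1*76095) = 189317*(-1/32347) + 77024/(-172037 - 76095) = -189317/32347 + 77024/(-248132) = -189317/32347 + 77024*(-1/248132) = -189317/32347 - 19256/62033 = -12366775293/2006581451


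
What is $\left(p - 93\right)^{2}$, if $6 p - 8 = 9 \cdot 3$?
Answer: $\frac{273529}{36} \approx 7598.0$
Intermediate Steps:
$p = \frac{35}{6}$ ($p = \frac{4}{3} + \frac{9 \cdot 3}{6} = \frac{4}{3} + \frac{1}{6} \cdot 27 = \frac{4}{3} + \frac{9}{2} = \frac{35}{6} \approx 5.8333$)
$\left(p - 93\right)^{2} = \left(\frac{35}{6} - 93\right)^{2} = \left(- \frac{523}{6}\right)^{2} = \frac{273529}{36}$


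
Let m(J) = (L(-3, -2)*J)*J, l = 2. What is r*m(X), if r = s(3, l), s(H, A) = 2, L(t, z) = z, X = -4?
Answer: -64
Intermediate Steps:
m(J) = -2*J² (m(J) = (-2*J)*J = -2*J²)
r = 2
r*m(X) = 2*(-2*(-4)²) = 2*(-2*16) = 2*(-32) = -64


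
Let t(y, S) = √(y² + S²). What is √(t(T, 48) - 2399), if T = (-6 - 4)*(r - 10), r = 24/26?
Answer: √(-405431 + 52*√111361)/13 ≈ 47.92*I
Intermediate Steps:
r = 12/13 (r = 24*(1/26) = 12/13 ≈ 0.92308)
T = 1180/13 (T = (-6 - 4)*(12/13 - 10) = -10*(-118/13) = 1180/13 ≈ 90.769)
t(y, S) = √(S² + y²)
√(t(T, 48) - 2399) = √(√(48² + (1180/13)²) - 2399) = √(√(2304 + 1392400/169) - 2399) = √(√(1781776/169) - 2399) = √(4*√111361/13 - 2399) = √(-2399 + 4*√111361/13)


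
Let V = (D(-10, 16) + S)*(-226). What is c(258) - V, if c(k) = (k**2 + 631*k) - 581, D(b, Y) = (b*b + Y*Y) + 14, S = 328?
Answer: 386529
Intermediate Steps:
D(b, Y) = 14 + Y**2 + b**2 (D(b, Y) = (b**2 + Y**2) + 14 = (Y**2 + b**2) + 14 = 14 + Y**2 + b**2)
c(k) = -581 + k**2 + 631*k
V = -157748 (V = ((14 + 16**2 + (-10)**2) + 328)*(-226) = ((14 + 256 + 100) + 328)*(-226) = (370 + 328)*(-226) = 698*(-226) = -157748)
c(258) - V = (-581 + 258**2 + 631*258) - 1*(-157748) = (-581 + 66564 + 162798) + 157748 = 228781 + 157748 = 386529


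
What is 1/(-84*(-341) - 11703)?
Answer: 1/16941 ≈ 5.9028e-5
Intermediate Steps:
1/(-84*(-341) - 11703) = 1/(28644 - 11703) = 1/16941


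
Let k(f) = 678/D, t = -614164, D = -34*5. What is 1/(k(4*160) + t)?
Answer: -85/52204279 ≈ -1.6282e-6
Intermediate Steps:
D = -170
k(f) = -339/85 (k(f) = 678/(-170) = 678*(-1/170) = -339/85)
1/(k(4*160) + t) = 1/(-339/85 - 614164) = 1/(-52204279/85) = -85/52204279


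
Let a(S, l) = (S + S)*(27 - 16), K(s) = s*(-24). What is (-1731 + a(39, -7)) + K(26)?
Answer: -1497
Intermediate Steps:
K(s) = -24*s
a(S, l) = 22*S (a(S, l) = (2*S)*11 = 22*S)
(-1731 + a(39, -7)) + K(26) = (-1731 + 22*39) - 24*26 = (-1731 + 858) - 624 = -873 - 624 = -1497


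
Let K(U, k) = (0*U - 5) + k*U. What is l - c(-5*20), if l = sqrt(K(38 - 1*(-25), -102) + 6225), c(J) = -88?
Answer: 88 + I*sqrt(206) ≈ 88.0 + 14.353*I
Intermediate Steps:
K(U, k) = -5 + U*k (K(U, k) = (0 - 5) + U*k = -5 + U*k)
l = I*sqrt(206) (l = sqrt((-5 + (38 - 1*(-25))*(-102)) + 6225) = sqrt((-5 + (38 + 25)*(-102)) + 6225) = sqrt((-5 + 63*(-102)) + 6225) = sqrt((-5 - 6426) + 6225) = sqrt(-6431 + 6225) = sqrt(-206) = I*sqrt(206) ≈ 14.353*I)
l - c(-5*20) = I*sqrt(206) - 1*(-88) = I*sqrt(206) + 88 = 88 + I*sqrt(206)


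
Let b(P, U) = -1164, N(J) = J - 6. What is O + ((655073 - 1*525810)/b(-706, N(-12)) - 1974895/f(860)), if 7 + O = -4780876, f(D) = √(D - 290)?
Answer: -5565077075/1164 - 394979*√570/114 ≈ -4.8637e+6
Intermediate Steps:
f(D) = √(-290 + D)
O = -4780883 (O = -7 - 4780876 = -4780883)
N(J) = -6 + J
O + ((655073 - 1*525810)/b(-706, N(-12)) - 1974895/f(860)) = -4780883 + ((655073 - 1*525810)/(-1164) - 1974895/√(-290 + 860)) = -4780883 + ((655073 - 525810)*(-1/1164) - 1974895*√570/570) = -4780883 + (129263*(-1/1164) - 394979*√570/114) = -4780883 + (-129263/1164 - 394979*√570/114) = -5565077075/1164 - 394979*√570/114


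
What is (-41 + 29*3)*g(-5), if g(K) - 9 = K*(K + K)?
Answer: 2714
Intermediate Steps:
g(K) = 9 + 2*K**2 (g(K) = 9 + K*(K + K) = 9 + K*(2*K) = 9 + 2*K**2)
(-41 + 29*3)*g(-5) = (-41 + 29*3)*(9 + 2*(-5)**2) = (-41 + 87)*(9 + 2*25) = 46*(9 + 50) = 46*59 = 2714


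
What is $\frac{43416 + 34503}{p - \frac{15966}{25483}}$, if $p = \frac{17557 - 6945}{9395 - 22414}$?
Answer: $- \frac{25850654988663}{478286950} \approx -54048.0$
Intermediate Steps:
$p = - \frac{10612}{13019}$ ($p = \frac{10612}{-13019} = 10612 \left(- \frac{1}{13019}\right) = - \frac{10612}{13019} \approx -0.81512$)
$\frac{43416 + 34503}{p - \frac{15966}{25483}} = \frac{43416 + 34503}{- \frac{10612}{13019} - \frac{15966}{25483}} = \frac{77919}{- \frac{10612}{13019} - \frac{15966}{25483}} = \frac{77919}{- \frac{478286950}{331763177}} = 77919 \left(- \frac{331763177}{478286950}\right) = - \frac{25850654988663}{478286950}$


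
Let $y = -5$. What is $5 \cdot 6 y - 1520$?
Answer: $-1670$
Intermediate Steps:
$5 \cdot 6 y - 1520 = 5 \cdot 6 \left(-5\right) - 1520 = 30 \left(-5\right) - 1520 = -150 - 1520 = -1670$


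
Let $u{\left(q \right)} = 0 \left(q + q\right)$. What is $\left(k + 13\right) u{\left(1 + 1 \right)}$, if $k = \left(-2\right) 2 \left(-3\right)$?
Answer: $0$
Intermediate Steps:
$u{\left(q \right)} = 0$ ($u{\left(q \right)} = 0 \cdot 2 q = 0$)
$k = 12$ ($k = \left(-4\right) \left(-3\right) = 12$)
$\left(k + 13\right) u{\left(1 + 1 \right)} = \left(12 + 13\right) 0 = 25 \cdot 0 = 0$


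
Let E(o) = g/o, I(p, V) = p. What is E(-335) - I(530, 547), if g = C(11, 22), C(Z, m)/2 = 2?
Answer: -177554/335 ≈ -530.01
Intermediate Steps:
C(Z, m) = 4 (C(Z, m) = 2*2 = 4)
g = 4
E(o) = 4/o
E(-335) - I(530, 547) = 4/(-335) - 1*530 = 4*(-1/335) - 530 = -4/335 - 530 = -177554/335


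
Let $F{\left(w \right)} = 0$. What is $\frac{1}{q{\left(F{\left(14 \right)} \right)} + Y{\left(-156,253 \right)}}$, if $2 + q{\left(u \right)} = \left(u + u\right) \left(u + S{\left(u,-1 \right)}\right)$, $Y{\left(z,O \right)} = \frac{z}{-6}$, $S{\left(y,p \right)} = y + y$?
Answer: $\frac{1}{24} \approx 0.041667$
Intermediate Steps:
$S{\left(y,p \right)} = 2 y$
$Y{\left(z,O \right)} = - \frac{z}{6}$ ($Y{\left(z,O \right)} = z \left(- \frac{1}{6}\right) = - \frac{z}{6}$)
$q{\left(u \right)} = -2 + 6 u^{2}$ ($q{\left(u \right)} = -2 + \left(u + u\right) \left(u + 2 u\right) = -2 + 2 u 3 u = -2 + 6 u^{2}$)
$\frac{1}{q{\left(F{\left(14 \right)} \right)} + Y{\left(-156,253 \right)}} = \frac{1}{\left(-2 + 6 \cdot 0^{2}\right) - -26} = \frac{1}{\left(-2 + 6 \cdot 0\right) + 26} = \frac{1}{\left(-2 + 0\right) + 26} = \frac{1}{-2 + 26} = \frac{1}{24}$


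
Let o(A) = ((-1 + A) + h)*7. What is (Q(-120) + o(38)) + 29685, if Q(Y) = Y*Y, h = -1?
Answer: 44337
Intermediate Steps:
Q(Y) = Y²
o(A) = -14 + 7*A (o(A) = ((-1 + A) - 1)*7 = (-2 + A)*7 = -14 + 7*A)
(Q(-120) + o(38)) + 29685 = ((-120)² + (-14 + 7*38)) + 29685 = (14400 + (-14 + 266)) + 29685 = (14400 + 252) + 29685 = 14652 + 29685 = 44337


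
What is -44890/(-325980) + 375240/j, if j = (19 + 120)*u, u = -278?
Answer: -6029304791/629825958 ≈ -9.5730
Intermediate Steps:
j = -38642 (j = (19 + 120)*(-278) = 139*(-278) = -38642)
-44890/(-325980) + 375240/j = -44890/(-325980) + 375240/(-38642) = -44890*(-1/325980) + 375240*(-1/38642) = 4489/32598 - 187620/19321 = -6029304791/629825958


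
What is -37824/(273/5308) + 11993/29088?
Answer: -1946662811869/2647008 ≈ -7.3542e+5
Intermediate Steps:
-37824/(273/5308) + 11993/29088 = -37824/(273*(1/5308)) + 11993*(1/29088) = -37824/273/5308 + 11993/29088 = -37824*5308/273 + 11993/29088 = -66923264/91 + 11993/29088 = -1946662811869/2647008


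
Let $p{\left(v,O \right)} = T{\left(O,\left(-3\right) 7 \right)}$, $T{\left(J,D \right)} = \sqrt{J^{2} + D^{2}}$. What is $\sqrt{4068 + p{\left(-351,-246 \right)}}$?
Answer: $\sqrt{4068 + 3 \sqrt{6773}} \approx 65.688$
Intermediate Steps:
$T{\left(J,D \right)} = \sqrt{D^{2} + J^{2}}$
$p{\left(v,O \right)} = \sqrt{441 + O^{2}}$ ($p{\left(v,O \right)} = \sqrt{\left(\left(-3\right) 7\right)^{2} + O^{2}} = \sqrt{\left(-21\right)^{2} + O^{2}} = \sqrt{441 + O^{2}}$)
$\sqrt{4068 + p{\left(-351,-246 \right)}} = \sqrt{4068 + \sqrt{441 + \left(-246\right)^{2}}} = \sqrt{4068 + \sqrt{441 + 60516}} = \sqrt{4068 + \sqrt{60957}} = \sqrt{4068 + 3 \sqrt{6773}}$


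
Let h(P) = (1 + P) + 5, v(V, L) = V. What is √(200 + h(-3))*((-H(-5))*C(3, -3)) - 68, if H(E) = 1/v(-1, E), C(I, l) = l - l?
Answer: -68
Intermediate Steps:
C(I, l) = 0
H(E) = -1 (H(E) = 1/(-1) = -1)
h(P) = 6 + P
√(200 + h(-3))*((-H(-5))*C(3, -3)) - 68 = √(200 + (6 - 3))*(-1*(-1)*0) - 68 = √(200 + 3)*(1*0) - 68 = √203*0 - 68 = 0 - 68 = -68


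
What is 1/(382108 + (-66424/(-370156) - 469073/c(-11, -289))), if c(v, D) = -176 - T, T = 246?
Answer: 39051458/14965289067543 ≈ 2.6095e-6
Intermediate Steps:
c(v, D) = -422 (c(v, D) = -176 - 1*246 = -176 - 246 = -422)
1/(382108 + (-66424/(-370156) - 469073/c(-11, -289))) = 1/(382108 + (-66424/(-370156) - 469073/(-422))) = 1/(382108 + (-66424*(-1/370156) - 469073*(-1/422))) = 1/(382108 + (16606/92539 + 469073/422)) = 1/(382108 + 43414554079/39051458) = 1/(14965289067543/39051458) = 39051458/14965289067543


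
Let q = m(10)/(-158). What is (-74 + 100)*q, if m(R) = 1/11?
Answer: -13/869 ≈ -0.014960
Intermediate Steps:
m(R) = 1/11
q = -1/1738 (q = (1/11)/(-158) = (1/11)*(-1/158) = -1/1738 ≈ -0.00057537)
(-74 + 100)*q = (-74 + 100)*(-1/1738) = 26*(-1/1738) = -13/869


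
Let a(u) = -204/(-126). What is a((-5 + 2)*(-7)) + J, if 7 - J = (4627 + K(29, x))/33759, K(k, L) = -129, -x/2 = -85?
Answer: 2005307/236313 ≈ 8.4858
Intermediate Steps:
x = 170 (x = -2*(-85) = 170)
J = 231815/33759 (J = 7 - (4627 - 129)/33759 = 7 - 4498/33759 = 231815/33759 ≈ 6.8668)
a(u) = 34/21 (a(u) = -204*(-1/126) = 34/21)
a((-5 + 2)*(-7)) + J = 34/21 + 231815/33759 = 2005307/236313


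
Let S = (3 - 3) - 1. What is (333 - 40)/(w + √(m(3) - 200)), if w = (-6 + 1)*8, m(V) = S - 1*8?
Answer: -11720/1809 - 293*I*√209/1809 ≈ -6.4787 - 2.3415*I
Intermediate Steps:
S = -1 (S = 0 - 1 = -1)
m(V) = -9 (m(V) = -1 - 1*8 = -1 - 8 = -9)
w = -40 (w = -5*8 = -40)
(333 - 40)/(w + √(m(3) - 200)) = (333 - 40)/(-40 + √(-9 - 200)) = 293/(-40 + √(-209)) = 293/(-40 + I*√209)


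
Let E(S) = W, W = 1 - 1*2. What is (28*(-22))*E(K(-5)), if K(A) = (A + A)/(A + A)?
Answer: 616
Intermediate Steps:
K(A) = 1 (K(A) = (2*A)/((2*A)) = (2*A)*(1/(2*A)) = 1)
W = -1 (W = 1 - 2 = -1)
E(S) = -1
(28*(-22))*E(K(-5)) = (28*(-22))*(-1) = -616*(-1) = 616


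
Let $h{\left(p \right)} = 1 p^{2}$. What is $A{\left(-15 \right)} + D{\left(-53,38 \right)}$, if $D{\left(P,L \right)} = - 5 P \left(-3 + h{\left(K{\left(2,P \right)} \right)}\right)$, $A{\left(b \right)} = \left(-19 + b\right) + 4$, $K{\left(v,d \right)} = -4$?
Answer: $3415$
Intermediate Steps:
$A{\left(b \right)} = -15 + b$
$h{\left(p \right)} = p^{2}$
$D{\left(P,L \right)} = - 65 P$ ($D{\left(P,L \right)} = - 5 P \left(-3 + \left(-4\right)^{2}\right) = - 5 P \left(-3 + 16\right) = - 5 P 13 = - 65 P$)
$A{\left(-15 \right)} + D{\left(-53,38 \right)} = \left(-15 - 15\right) - -3445 = -30 + 3445 = 3415$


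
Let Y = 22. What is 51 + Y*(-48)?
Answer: -1005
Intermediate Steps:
51 + Y*(-48) = 51 + 22*(-48) = 51 - 1056 = -1005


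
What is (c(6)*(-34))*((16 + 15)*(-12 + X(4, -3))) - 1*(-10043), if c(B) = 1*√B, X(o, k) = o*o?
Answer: 10043 - 4216*√6 ≈ -284.05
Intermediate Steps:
X(o, k) = o²
c(B) = √B
(c(6)*(-34))*((16 + 15)*(-12 + X(4, -3))) - 1*(-10043) = (√6*(-34))*((16 + 15)*(-12 + 4²)) - 1*(-10043) = (-34*√6)*(31*(-12 + 16)) + 10043 = (-34*√6)*(31*4) + 10043 = -34*√6*124 + 10043 = -4216*√6 + 10043 = 10043 - 4216*√6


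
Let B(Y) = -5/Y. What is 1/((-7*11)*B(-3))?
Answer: -3/385 ≈ -0.0077922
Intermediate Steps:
1/((-7*11)*B(-3)) = 1/((-7*11)*(-5/(-3))) = 1/((-1*77)*(-5*(-1/3))) = 1/(-77*5/3) = 1/(-385/3) = -3/385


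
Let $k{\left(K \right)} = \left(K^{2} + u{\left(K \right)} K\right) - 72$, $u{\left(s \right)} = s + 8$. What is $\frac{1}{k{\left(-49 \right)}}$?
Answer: $\frac{1}{4338} \approx 0.00023052$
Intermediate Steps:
$u{\left(s \right)} = 8 + s$
$k{\left(K \right)} = -72 + K^{2} + K \left(8 + K\right)$ ($k{\left(K \right)} = \left(K^{2} + \left(8 + K\right) K\right) - 72 = \left(K^{2} + K \left(8 + K\right)\right) - 72 = -72 + K^{2} + K \left(8 + K\right)$)
$\frac{1}{k{\left(-49 \right)}} = \frac{1}{-72 + \left(-49\right)^{2} - 49 \left(8 - 49\right)} = \frac{1}{-72 + 2401 - -2009} = \frac{1}{-72 + 2401 + 2009} = \frac{1}{4338}$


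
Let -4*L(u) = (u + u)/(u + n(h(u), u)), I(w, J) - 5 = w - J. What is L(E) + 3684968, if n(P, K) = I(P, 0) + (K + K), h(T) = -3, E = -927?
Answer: 20481051217/5558 ≈ 3.6850e+6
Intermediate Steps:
I(w, J) = 5 + w - J (I(w, J) = 5 + (w - J) = 5 + w - J)
n(P, K) = 5 + P + 2*K (n(P, K) = (5 + P - 1*0) + (K + K) = (5 + P + 0) + 2*K = (5 + P) + 2*K = 5 + P + 2*K)
L(u) = -u/(2*(2 + 3*u)) (L(u) = -(u + u)/(4*(u + (5 - 3 + 2*u))) = -2*u/(4*(u + (2 + 2*u))) = -2*u/(4*(2 + 3*u)) = -u/(2*(2 + 3*u)))
L(E) + 3684968 = -1*(-927)/(4 + 6*(-927)) + 3684968 = -1*(-927)/(4 - 5562) + 3684968 = -1*(-927)/(-5558) + 3684968 = -1*(-927)*(-1/5558) + 3684968 = -927/5558 + 3684968 = 20481051217/5558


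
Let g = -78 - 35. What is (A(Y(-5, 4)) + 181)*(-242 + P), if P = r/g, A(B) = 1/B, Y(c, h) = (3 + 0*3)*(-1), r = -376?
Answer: -4872580/113 ≈ -43120.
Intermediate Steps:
g = -113
Y(c, h) = -3 (Y(c, h) = (3 + 0)*(-1) = 3*(-1) = -3)
P = 376/113 (P = -376/(-113) = -376*(-1/113) = 376/113 ≈ 3.3274)
(A(Y(-5, 4)) + 181)*(-242 + P) = (1/(-3) + 181)*(-242 + 376/113) = (-1/3 + 181)*(-26970/113) = (542/3)*(-26970/113) = -4872580/113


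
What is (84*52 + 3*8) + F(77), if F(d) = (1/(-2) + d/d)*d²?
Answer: 14713/2 ≈ 7356.5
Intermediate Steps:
F(d) = d²/2 (F(d) = (1*(-½) + 1)*d² = (-½ + 1)*d² = d²/2)
(84*52 + 3*8) + F(77) = (84*52 + 3*8) + (½)*77² = (4368 + 24) + (½)*5929 = 4392 + 5929/2 = 14713/2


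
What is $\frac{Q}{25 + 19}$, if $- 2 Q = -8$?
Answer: $\frac{1}{11} \approx 0.090909$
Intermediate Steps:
$Q = 4$ ($Q = \left(- \frac{1}{2}\right) \left(-8\right) = 4$)
$\frac{Q}{25 + 19} = \frac{4}{25 + 19} = \frac{4}{44} = 4 \cdot \frac{1}{44} = \frac{1}{11}$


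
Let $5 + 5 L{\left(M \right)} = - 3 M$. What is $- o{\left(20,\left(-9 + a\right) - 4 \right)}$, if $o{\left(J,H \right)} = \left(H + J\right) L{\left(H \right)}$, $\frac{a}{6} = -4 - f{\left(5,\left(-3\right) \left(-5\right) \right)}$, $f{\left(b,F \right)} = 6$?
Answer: $\frac{11342}{5} \approx 2268.4$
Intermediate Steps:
$L{\left(M \right)} = -1 - \frac{3 M}{5}$ ($L{\left(M \right)} = -1 + \frac{\left(-3\right) M}{5} = -1 - \frac{3 M}{5}$)
$a = -60$ ($a = 6 \left(-4 - 6\right) = 6 \left(-10\right) = -60$)
$o{\left(J,H \right)} = \left(-1 - \frac{3 H}{5}\right) \left(H + J\right)$ ($o{\left(J,H \right)} = \left(H + J\right) \left(-1 - \frac{3 H}{5}\right) = \left(-1 - \frac{3 H}{5}\right) \left(H + J\right)$)
$- o{\left(20,\left(-9 + a\right) - 4 \right)} = - \frac{\left(-1\right) \left(5 + 3 \left(\left(-9 - 60\right) - 4\right)\right) \left(\left(\left(-9 - 60\right) - 4\right) + 20\right)}{5} = - \frac{\left(-1\right) \left(5 + 3 \left(-69 - 4\right)\right) \left(\left(-69 - 4\right) + 20\right)}{5} = - \frac{\left(-1\right) \left(5 + 3 \left(-73\right)\right) \left(-73 + 20\right)}{5} = - \frac{\left(-1\right) \left(5 - 219\right) \left(-53\right)}{5} = - \frac{\left(-1\right) \left(-214\right) \left(-53\right)}{5} = \left(-1\right) \left(- \frac{11342}{5}\right) = \frac{11342}{5}$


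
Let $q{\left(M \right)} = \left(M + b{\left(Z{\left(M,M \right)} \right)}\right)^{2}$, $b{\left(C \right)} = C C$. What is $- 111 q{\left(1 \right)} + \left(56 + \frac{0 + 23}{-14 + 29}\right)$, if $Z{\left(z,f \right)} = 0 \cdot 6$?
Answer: $- \frac{802}{15} \approx -53.467$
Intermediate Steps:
$Z{\left(z,f \right)} = 0$
$b{\left(C \right)} = C^{2}$
$q{\left(M \right)} = M^{2}$ ($q{\left(M \right)} = \left(M + 0^{2}\right)^{2} = \left(M + 0\right)^{2} = M^{2}$)
$- 111 q{\left(1 \right)} + \left(56 + \frac{0 + 23}{-14 + 29}\right) = - 111 \cdot 1^{2} + \left(56 + \frac{0 + 23}{-14 + 29}\right) = \left(-111\right) 1 + \left(56 + \frac{23}{15}\right) = -111 + \left(56 + 23 \cdot \frac{1}{15}\right) = -111 + \left(56 + \frac{23}{15}\right) = -111 + \frac{863}{15} = - \frac{802}{15}$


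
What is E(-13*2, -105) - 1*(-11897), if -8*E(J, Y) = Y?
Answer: 95281/8 ≈ 11910.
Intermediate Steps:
E(J, Y) = -Y/8
E(-13*2, -105) - 1*(-11897) = -⅛*(-105) - 1*(-11897) = 105/8 + 11897 = 95281/8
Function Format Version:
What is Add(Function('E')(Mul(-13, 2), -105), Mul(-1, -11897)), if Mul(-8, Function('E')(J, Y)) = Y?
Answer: Rational(95281, 8) ≈ 11910.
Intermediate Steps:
Function('E')(J, Y) = Mul(Rational(-1, 8), Y)
Add(Function('E')(Mul(-13, 2), -105), Mul(-1, -11897)) = Add(Mul(Rational(-1, 8), -105), Mul(-1, -11897)) = Add(Rational(105, 8), 11897) = Rational(95281, 8)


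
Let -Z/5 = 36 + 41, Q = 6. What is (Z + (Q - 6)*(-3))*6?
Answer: -2310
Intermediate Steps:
Z = -385 (Z = -5*(36 + 41) = -5*77 = -385)
(Z + (Q - 6)*(-3))*6 = (-385 + (6 - 6)*(-3))*6 = (-385 + 0*(-3))*6 = (-385 + 0)*6 = -385*6 = -2310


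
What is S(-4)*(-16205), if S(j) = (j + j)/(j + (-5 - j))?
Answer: -25928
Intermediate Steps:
S(j) = -2*j/5 (S(j) = (2*j)/(-5) = (2*j)*(-1/5) = -2*j/5)
S(-4)*(-16205) = -2/5*(-4)*(-16205) = (8/5)*(-16205) = -25928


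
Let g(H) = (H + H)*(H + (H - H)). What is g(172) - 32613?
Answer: 26555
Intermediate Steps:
g(H) = 2*H² (g(H) = (2*H)*(H + 0) = (2*H)*H = 2*H²)
g(172) - 32613 = 2*172² - 32613 = 2*29584 - 32613 = 59168 - 32613 = 26555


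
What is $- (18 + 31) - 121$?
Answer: $-170$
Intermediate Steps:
$- (18 + 31) - 121 = \left(-1\right) 49 - 121 = -49 - 121 = -170$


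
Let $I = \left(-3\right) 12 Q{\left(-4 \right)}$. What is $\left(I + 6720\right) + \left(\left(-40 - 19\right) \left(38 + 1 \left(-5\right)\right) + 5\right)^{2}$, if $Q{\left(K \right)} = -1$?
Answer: $3778120$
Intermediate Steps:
$I = 36$ ($I = \left(-3\right) 12 \left(-1\right) = \left(-36\right) \left(-1\right) = 36$)
$\left(I + 6720\right) + \left(\left(-40 - 19\right) \left(38 + 1 \left(-5\right)\right) + 5\right)^{2} = \left(36 + 6720\right) + \left(\left(-40 - 19\right) \left(38 + 1 \left(-5\right)\right) + 5\right)^{2} = 6756 + \left(- 59 \left(38 - 5\right) + 5\right)^{2} = 6756 + \left(\left(-59\right) 33 + 5\right)^{2} = 6756 + \left(-1947 + 5\right)^{2} = 6756 + \left(-1942\right)^{2} = 6756 + 3771364 = 3778120$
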